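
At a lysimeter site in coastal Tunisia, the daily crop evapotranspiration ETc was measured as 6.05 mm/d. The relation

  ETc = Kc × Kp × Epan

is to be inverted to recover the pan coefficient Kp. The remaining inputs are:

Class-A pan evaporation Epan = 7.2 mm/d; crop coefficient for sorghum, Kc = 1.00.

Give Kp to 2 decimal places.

ETc = Kc × Kp × Epan  ⇒  Kp = ETc / (Kc × Epan)
Kp = 6.05 / (1.00 × 7.2) = 6.05 / 7.200 = 0.8403

0.84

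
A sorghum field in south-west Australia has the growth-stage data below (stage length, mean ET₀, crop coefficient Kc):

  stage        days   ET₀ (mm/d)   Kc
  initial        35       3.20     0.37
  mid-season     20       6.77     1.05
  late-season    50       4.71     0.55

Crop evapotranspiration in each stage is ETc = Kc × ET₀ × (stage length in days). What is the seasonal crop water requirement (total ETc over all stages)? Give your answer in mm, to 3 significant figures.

313 mm

initial: 0.37 × 3.20 × 35 = 41.44 mm
mid-season: 1.05 × 6.77 × 20 = 142.17 mm
late-season: 0.55 × 4.71 × 50 = 129.53 mm
Seasonal total = 313.14 mm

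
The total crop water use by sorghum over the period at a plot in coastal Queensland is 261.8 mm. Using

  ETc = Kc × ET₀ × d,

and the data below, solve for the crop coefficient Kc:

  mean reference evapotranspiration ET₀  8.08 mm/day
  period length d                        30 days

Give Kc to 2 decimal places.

1.08

ETc = Kc × ET₀ × d  ⇒  Kc = ETc / (ET₀ × d)
Kc = 261.8 / (8.08 × 30) = 261.8 / 242.40 = 1.0800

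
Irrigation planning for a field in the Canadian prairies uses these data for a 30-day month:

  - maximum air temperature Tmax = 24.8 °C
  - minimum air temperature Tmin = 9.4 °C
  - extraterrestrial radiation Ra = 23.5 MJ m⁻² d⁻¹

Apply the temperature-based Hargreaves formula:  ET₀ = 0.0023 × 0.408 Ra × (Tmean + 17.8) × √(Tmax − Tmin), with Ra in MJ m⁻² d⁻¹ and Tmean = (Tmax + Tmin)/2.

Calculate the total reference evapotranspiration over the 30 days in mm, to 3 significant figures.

90.6 mm

Tmean = (24.8 + 9.4)/2 = 17.10 °C
0.408 Ra = 0.408 × 23.5 = 9.5880 mm/d equivalent
ET₀ = 0.0023 × 9.5880 × (17.10 + 17.8) × √15.4 = 0.0023 × 9.5880 × 34.90 × 3.9243 = 3.0203 mm/d
Over 30 days: 3.0203 × 30 = 90.609 mm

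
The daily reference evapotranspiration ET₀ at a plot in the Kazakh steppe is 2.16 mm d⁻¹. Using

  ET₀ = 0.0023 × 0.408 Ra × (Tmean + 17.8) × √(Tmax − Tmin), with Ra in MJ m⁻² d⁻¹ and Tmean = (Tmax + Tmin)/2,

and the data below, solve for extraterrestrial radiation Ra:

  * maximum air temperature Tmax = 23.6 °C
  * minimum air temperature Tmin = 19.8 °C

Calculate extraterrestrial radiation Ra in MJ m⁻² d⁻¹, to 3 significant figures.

Tmean = (23.6+19.8)/2 = 21.70 °C; ΔT = 3.8
Ra = ET₀ / [0.0023 × 0.408 × (Tmean+17.8) × √ΔT]
   = 2.16 / (0.0023 × 0.408 × 39.50 × 1.9494) = 29.893 MJ m⁻² d⁻¹

29.9 MJ m⁻² d⁻¹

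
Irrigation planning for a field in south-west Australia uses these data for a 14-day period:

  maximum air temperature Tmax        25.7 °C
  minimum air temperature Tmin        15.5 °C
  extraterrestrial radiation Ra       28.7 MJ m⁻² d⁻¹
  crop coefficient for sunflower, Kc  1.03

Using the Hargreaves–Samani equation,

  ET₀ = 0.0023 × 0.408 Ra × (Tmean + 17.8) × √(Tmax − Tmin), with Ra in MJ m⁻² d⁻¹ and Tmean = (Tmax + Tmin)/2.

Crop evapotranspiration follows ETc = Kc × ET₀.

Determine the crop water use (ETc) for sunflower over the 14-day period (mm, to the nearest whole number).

Tmean = (25.7 + 15.5)/2 = 20.60 °C
0.408 Ra = 0.408 × 28.7 = 11.7096 mm/d equivalent
ET₀ = 0.0023 × 11.7096 × (20.60 + 17.8) × √10.2 = 0.0023 × 11.7096 × 38.40 × 3.1937 = 3.3029 mm/d
ETc = Kc × ET₀ = 1.03 × 3.3029 = 3.4020 mm/d
Over 14 days: 3.4020 × 14 = 47.628 mm

48 mm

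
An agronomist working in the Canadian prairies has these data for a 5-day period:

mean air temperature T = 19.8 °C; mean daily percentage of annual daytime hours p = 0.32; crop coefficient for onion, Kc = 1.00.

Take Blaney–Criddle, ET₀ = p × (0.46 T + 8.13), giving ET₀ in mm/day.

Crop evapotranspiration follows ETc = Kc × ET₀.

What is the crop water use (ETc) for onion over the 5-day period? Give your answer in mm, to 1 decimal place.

ET₀ = 0.32 × (0.46 × 19.8 + 8.13) = 0.32 × 17.238 = 5.5162 mm/d
ETc = Kc × ET₀ = 1.00 × 5.5162 = 5.5162 mm/d
Over 5 days: 5.5162 × 5 = 27.581 mm

27.6 mm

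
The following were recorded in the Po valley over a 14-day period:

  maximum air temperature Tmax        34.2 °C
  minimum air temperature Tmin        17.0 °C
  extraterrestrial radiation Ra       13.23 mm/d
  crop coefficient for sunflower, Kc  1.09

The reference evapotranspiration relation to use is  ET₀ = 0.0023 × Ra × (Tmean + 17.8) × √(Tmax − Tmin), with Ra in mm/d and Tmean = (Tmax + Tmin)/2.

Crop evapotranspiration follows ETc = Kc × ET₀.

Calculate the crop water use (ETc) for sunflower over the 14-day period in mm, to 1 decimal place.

Tmean = (34.2 + 17.0)/2 = 25.60 °C
ET₀ = 0.0023 × 13.23 × (25.60 + 17.8) × √17.2 = 0.0023 × 13.23 × 43.40 × 4.1473 = 5.4770 mm/d
ETc = Kc × ET₀ = 1.09 × 5.4770 = 5.9699 mm/d
Over 14 days: 5.9699 × 14 = 83.579 mm

83.6 mm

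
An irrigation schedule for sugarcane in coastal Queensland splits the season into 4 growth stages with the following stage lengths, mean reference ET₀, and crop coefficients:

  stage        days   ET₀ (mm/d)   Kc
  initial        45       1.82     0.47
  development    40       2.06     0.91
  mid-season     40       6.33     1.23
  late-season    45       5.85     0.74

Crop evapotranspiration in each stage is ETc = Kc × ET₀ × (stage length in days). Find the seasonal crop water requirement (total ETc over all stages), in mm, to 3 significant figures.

initial: 0.47 × 1.82 × 45 = 38.49 mm
development: 0.91 × 2.06 × 40 = 74.98 mm
mid-season: 1.23 × 6.33 × 40 = 311.44 mm
late-season: 0.74 × 5.85 × 45 = 194.81 mm
Seasonal total = 619.72 mm

620 mm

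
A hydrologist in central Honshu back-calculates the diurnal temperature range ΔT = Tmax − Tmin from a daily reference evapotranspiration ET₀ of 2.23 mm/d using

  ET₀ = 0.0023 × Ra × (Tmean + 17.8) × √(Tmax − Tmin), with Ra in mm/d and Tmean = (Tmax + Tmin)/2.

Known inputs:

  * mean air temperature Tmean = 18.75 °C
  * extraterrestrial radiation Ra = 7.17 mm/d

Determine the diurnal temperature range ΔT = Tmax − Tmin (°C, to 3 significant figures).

√ΔT = ET₀ / [0.0023 × Ra × (Tmean+17.8)] = 2.23 / (0.0023 × 7.17 × 36.55) = 3.6997
ΔT = 3.6997² = 13.688 °C

13.7 °C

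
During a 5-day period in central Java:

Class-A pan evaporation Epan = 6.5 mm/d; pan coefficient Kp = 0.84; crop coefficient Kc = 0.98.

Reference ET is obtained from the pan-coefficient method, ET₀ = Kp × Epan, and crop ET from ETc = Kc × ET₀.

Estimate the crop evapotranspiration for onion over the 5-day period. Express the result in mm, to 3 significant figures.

26.8 mm

ET₀ = 0.84 × 6.5 = 5.4600 mm/d
ETc = Kc × ET₀ = 0.98 × 5.4600 = 5.3508 mm/d
Over 5 days: 5.3508 × 5 = 26.754 mm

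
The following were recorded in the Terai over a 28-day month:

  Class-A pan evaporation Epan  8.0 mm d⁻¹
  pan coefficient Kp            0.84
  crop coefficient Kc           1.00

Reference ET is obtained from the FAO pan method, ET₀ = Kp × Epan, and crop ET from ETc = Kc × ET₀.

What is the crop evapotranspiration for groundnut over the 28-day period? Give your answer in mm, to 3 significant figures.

ET₀ = 0.84 × 8.0 = 6.7200 mm/d
ETc = Kc × ET₀ = 1.00 × 6.7200 = 6.7200 mm/d
Over 28 days: 6.7200 × 28 = 188.160 mm

188 mm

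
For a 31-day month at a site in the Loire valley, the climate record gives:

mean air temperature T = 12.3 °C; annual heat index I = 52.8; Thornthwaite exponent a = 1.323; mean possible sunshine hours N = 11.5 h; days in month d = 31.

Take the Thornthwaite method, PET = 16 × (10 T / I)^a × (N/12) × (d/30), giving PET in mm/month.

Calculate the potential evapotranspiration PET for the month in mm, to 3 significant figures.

48.5 mm

10T/I = 10 × 12.3 / 52.8 = 2.3295
(10T/I)^a = 2.3295^1.323 = 3.0612
Uncorrected PET = 16 × 3.0612 = 48.979 mm
Correction = (N/12)(d/30) = (11.5/12)(31/30) = 0.9903
PET = 48.979 × 0.9903 = 48.504 mm/month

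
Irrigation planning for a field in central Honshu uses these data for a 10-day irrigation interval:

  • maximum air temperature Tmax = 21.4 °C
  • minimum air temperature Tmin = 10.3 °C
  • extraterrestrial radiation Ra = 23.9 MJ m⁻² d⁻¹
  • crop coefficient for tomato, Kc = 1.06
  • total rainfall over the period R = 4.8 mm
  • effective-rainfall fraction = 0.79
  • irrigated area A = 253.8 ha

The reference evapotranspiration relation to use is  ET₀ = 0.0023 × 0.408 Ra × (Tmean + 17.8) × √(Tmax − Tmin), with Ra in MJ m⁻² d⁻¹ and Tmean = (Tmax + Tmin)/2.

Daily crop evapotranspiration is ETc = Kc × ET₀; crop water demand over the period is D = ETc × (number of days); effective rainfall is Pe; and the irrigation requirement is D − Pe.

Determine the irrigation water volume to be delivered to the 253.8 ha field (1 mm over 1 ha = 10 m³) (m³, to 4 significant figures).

Tmean = (21.4 + 10.3)/2 = 15.85 °C
0.408 Ra = 0.408 × 23.9 = 9.7512 mm/d equivalent
ET₀ = 0.0023 × 9.7512 × (15.85 + 17.8) × √11.1 = 0.0023 × 9.7512 × 33.65 × 3.3317 = 2.5144 mm/d
ETc = Kc × ET₀ = 1.06 × 2.5144 = 2.6653 mm/d
Crop demand D = ETc × 10 d = 2.6653 × 10 = 26.653 mm
Pe = 0.79 × 4.8 = 3.792 mm
D − Pe = 26.653 − 3.792 = 22.861 mm
Volume = 22.861 mm × 253.8 ha × 10 = 58021.2 m³

58020 m³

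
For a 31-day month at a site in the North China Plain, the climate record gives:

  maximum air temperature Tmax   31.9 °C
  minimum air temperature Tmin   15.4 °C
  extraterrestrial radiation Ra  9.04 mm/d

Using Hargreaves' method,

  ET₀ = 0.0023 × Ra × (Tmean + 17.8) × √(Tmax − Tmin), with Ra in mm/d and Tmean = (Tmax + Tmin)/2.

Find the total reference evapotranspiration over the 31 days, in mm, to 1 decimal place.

108.5 mm

Tmean = (31.9 + 15.4)/2 = 23.65 °C
ET₀ = 0.0023 × 9.04 × (23.65 + 17.8) × √16.5 = 0.0023 × 9.04 × 41.45 × 4.0620 = 3.5007 mm/d
Over 31 days: 3.5007 × 31 = 108.522 mm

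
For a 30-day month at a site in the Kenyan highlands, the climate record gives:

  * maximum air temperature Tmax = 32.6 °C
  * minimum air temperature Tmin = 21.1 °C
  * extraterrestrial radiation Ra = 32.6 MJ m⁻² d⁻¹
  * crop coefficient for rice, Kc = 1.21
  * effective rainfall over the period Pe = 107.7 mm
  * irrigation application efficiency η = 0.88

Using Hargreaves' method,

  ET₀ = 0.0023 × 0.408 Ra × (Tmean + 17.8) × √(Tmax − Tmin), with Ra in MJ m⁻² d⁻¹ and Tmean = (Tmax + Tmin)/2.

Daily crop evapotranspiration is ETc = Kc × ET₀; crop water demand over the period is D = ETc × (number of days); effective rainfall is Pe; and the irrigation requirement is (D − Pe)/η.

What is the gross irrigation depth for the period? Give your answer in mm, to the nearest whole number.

Tmean = (32.6 + 21.1)/2 = 26.85 °C
0.408 Ra = 0.408 × 32.6 = 13.3008 mm/d equivalent
ET₀ = 0.0023 × 13.3008 × (26.85 + 17.8) × √11.5 = 0.0023 × 13.3008 × 44.65 × 3.3912 = 4.6321 mm/d
ETc = Kc × ET₀ = 1.21 × 4.6321 = 5.6048 mm/d
Crop demand D = ETc × 30 d = 5.6048 × 30 = 168.144 mm
D − Pe = 168.144 − 107.7 = 60.444 mm
Gross irrigation = 60.444 / 0.88 = 68.686 mm

69 mm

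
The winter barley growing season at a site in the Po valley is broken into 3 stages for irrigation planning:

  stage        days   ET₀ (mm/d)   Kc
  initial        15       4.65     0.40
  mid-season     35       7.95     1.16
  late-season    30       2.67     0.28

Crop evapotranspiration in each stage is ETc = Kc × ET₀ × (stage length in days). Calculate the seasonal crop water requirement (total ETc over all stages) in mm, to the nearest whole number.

initial: 0.40 × 4.65 × 15 = 27.90 mm
mid-season: 1.16 × 7.95 × 35 = 322.77 mm
late-season: 0.28 × 2.67 × 30 = 22.43 mm
Seasonal total = 373.10 mm

373 mm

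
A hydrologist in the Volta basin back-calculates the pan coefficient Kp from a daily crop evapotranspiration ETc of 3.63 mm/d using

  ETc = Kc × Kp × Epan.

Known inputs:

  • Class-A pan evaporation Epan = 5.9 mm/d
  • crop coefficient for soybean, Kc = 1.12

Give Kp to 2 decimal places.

ETc = Kc × Kp × Epan  ⇒  Kp = ETc / (Kc × Epan)
Kp = 3.63 / (1.12 × 5.9) = 3.63 / 6.608 = 0.5493

0.55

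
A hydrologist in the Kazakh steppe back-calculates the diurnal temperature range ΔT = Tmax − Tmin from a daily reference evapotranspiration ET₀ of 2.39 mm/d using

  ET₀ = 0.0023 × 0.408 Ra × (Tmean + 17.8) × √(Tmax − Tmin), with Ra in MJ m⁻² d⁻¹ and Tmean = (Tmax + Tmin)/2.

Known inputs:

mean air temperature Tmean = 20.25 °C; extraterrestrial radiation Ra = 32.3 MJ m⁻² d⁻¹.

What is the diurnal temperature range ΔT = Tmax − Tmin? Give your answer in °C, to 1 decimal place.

4.3 °C

√ΔT = ET₀ / [0.0023 × 0.408 × Ra × (Tmean+17.8)] = 2.39 / (0.0023 × 13.1784 × 38.05) = 2.0723
ΔT = 2.0723² = 4.294 °C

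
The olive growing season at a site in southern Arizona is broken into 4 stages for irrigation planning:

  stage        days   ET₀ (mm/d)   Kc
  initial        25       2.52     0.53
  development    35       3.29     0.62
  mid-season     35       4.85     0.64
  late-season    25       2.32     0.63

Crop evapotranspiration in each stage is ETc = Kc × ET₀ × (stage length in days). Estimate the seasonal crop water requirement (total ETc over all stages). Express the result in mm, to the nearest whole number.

initial: 0.53 × 2.52 × 25 = 33.39 mm
development: 0.62 × 3.29 × 35 = 71.39 mm
mid-season: 0.64 × 4.85 × 35 = 108.64 mm
late-season: 0.63 × 2.32 × 25 = 36.54 mm
Seasonal total = 249.96 mm

250 mm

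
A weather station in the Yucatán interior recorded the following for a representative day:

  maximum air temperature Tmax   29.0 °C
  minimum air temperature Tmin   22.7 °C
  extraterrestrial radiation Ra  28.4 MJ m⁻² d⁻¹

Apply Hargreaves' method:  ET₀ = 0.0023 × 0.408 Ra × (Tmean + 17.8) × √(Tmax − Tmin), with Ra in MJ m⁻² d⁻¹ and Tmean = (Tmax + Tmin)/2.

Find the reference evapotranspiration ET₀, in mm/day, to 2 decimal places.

2.92 mm/day

Tmean = (29.0 + 22.7)/2 = 25.85 °C
0.408 Ra = 0.408 × 28.4 = 11.5872 mm/d equivalent
ET₀ = 0.0023 × 11.5872 × (25.85 + 17.8) × √6.3 = 0.0023 × 11.5872 × 43.65 × 2.5100 = 2.9199 mm/d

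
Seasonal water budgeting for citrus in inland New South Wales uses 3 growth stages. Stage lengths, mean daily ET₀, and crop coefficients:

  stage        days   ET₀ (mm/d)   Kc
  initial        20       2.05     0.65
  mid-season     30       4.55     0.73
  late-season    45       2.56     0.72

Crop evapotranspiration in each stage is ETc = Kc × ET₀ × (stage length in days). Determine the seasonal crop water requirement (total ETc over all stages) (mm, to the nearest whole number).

209 mm

initial: 0.65 × 2.05 × 20 = 26.65 mm
mid-season: 0.73 × 4.55 × 30 = 99.65 mm
late-season: 0.72 × 2.56 × 45 = 82.94 mm
Seasonal total = 209.24 mm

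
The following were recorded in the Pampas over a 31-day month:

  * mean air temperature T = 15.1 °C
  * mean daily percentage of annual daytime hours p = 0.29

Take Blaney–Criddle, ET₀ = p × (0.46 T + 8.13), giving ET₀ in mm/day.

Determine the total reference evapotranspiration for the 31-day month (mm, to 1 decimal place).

135.5 mm

ET₀ = 0.29 × (0.46 × 15.1 + 8.13) = 0.29 × 15.076 = 4.3720 mm/d
Monthly total = 4.3720 × 31 = 135.532 mm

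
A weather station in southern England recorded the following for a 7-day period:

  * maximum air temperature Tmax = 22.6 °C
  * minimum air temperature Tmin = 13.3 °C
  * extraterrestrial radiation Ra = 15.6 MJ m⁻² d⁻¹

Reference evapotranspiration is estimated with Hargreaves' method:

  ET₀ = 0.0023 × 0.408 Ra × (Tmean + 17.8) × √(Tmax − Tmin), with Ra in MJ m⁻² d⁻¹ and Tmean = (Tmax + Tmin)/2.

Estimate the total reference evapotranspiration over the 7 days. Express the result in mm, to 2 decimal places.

Tmean = (22.6 + 13.3)/2 = 17.95 °C
0.408 Ra = 0.408 × 15.6 = 6.3648 mm/d equivalent
ET₀ = 0.0023 × 6.3648 × (17.95 + 17.8) × √9.3 = 0.0023 × 6.3648 × 35.75 × 3.0496 = 1.5960 mm/d
Over 7 days: 1.5960 × 7 = 11.172 mm

11.17 mm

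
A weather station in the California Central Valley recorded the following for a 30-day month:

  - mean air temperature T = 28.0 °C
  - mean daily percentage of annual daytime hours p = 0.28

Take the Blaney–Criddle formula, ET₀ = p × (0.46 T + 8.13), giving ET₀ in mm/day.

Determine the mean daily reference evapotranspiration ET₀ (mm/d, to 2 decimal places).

ET₀ = 0.28 × (0.46 × 28.0 + 8.13) = 0.28 × 21.010 = 5.8828 mm/d

5.88 mm/d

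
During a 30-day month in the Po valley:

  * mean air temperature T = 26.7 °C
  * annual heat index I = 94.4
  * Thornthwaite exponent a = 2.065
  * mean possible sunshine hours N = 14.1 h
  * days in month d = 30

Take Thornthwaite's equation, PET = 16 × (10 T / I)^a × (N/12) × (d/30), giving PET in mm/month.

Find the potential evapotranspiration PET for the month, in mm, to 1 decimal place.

10T/I = 10 × 26.7 / 94.4 = 2.8284
(10T/I)^a = 2.8284^2.065 = 8.5592
Uncorrected PET = 16 × 8.5592 = 136.947 mm
Correction = (N/12)(d/30) = (14.1/12)(30/30) = 1.1750
PET = 136.947 × 1.1750 = 160.913 mm/month

160.9 mm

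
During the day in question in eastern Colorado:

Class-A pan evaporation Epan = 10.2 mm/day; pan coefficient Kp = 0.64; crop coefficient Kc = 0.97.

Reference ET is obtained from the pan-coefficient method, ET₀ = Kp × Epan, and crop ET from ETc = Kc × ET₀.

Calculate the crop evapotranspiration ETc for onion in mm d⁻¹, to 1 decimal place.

6.3 mm d⁻¹

ET₀ = 0.64 × 10.2 = 6.5280 mm/d
ETc = Kc × ET₀ = 0.97 × 6.5280 = 6.3322 mm/d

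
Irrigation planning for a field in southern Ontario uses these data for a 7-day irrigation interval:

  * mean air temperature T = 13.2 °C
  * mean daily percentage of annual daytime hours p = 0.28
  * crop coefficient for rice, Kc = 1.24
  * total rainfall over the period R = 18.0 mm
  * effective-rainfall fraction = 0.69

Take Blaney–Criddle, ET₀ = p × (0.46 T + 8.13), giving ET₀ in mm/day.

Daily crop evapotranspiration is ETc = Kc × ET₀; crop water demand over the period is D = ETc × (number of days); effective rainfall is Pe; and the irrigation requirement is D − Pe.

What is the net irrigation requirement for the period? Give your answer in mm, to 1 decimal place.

22.1 mm

ET₀ = 0.28 × (0.46 × 13.2 + 8.13) = 0.28 × 14.202 = 3.9766 mm/d
ETc = Kc × ET₀ = 1.24 × 3.9766 = 4.9310 mm/d
Crop demand D = ETc × 7 d = 4.9310 × 7 = 34.517 mm
Pe = 0.69 × 18.0 = 12.420 mm
D − Pe = 34.517 − 12.420 = 22.097 mm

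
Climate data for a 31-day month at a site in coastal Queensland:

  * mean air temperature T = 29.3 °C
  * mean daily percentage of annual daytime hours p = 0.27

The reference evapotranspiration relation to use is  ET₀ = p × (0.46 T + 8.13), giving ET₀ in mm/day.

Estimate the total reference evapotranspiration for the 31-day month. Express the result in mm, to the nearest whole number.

181 mm

ET₀ = 0.27 × (0.46 × 29.3 + 8.13) = 0.27 × 21.608 = 5.8342 mm/d
Monthly total = 5.8342 × 31 = 180.860 mm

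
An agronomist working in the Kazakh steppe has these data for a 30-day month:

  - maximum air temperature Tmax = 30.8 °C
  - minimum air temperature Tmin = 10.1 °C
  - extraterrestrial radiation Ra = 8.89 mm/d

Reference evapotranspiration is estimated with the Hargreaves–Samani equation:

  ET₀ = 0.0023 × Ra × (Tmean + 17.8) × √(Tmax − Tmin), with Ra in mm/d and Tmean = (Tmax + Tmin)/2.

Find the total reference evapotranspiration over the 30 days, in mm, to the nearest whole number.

Tmean = (30.8 + 10.1)/2 = 20.45 °C
ET₀ = 0.0023 × 8.89 × (20.45 + 17.8) × √20.7 = 0.0023 × 8.89 × 38.25 × 4.5497 = 3.5583 mm/d
Over 30 days: 3.5583 × 30 = 106.749 mm

107 mm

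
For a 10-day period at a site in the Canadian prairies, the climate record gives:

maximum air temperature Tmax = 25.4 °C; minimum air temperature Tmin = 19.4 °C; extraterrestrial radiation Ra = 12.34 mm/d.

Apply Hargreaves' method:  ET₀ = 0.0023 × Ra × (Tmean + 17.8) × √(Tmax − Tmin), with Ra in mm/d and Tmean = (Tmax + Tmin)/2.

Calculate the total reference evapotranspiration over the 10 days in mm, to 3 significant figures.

Tmean = (25.4 + 19.4)/2 = 22.40 °C
ET₀ = 0.0023 × 12.34 × (22.40 + 17.8) × √6.0 = 0.0023 × 12.34 × 40.20 × 2.4495 = 2.7948 mm/d
Over 10 days: 2.7948 × 10 = 27.948 mm

27.9 mm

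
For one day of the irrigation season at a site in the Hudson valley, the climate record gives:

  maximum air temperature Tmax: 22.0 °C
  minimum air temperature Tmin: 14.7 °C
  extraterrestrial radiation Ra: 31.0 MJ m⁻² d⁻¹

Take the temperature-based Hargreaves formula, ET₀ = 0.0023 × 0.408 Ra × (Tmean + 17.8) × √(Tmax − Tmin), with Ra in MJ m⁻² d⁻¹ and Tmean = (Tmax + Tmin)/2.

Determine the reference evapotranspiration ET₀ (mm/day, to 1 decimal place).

2.8 mm/day

Tmean = (22.0 + 14.7)/2 = 18.35 °C
0.408 Ra = 0.408 × 31.0 = 12.6480 mm/d equivalent
ET₀ = 0.0023 × 12.6480 × (18.35 + 17.8) × √7.3 = 0.0023 × 12.6480 × 36.15 × 2.7019 = 2.8414 mm/d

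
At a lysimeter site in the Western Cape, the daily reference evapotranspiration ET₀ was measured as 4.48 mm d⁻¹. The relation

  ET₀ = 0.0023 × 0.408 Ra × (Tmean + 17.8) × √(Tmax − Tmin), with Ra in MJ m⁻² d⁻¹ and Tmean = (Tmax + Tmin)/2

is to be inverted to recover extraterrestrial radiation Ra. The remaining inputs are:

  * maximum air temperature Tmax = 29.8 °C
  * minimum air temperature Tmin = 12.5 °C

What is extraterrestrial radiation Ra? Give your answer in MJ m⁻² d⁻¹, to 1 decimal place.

29.5 MJ m⁻² d⁻¹

Tmean = (29.8+12.5)/2 = 21.15 °C; ΔT = 17.3
Ra = ET₀ / [0.0023 × 0.408 × (Tmean+17.8) × √ΔT]
   = 4.48 / (0.0023 × 0.408 × 38.95 × 4.1593) = 29.469 MJ m⁻² d⁻¹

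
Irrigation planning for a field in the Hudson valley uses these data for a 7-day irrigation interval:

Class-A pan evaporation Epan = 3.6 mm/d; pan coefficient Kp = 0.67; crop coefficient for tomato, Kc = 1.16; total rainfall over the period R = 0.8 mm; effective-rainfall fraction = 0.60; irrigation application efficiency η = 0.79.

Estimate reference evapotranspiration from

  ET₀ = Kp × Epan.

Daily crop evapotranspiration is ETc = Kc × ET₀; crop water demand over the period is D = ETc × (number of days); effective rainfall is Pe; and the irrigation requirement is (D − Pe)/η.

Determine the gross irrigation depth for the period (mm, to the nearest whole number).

ET₀ = 0.67 × 3.6 = 2.4120 mm/d
ETc = Kc × ET₀ = 1.16 × 2.4120 = 2.7979 mm/d
Crop demand D = ETc × 7 d = 2.7979 × 7 = 19.585 mm
Pe = 0.60 × 0.8 = 0.480 mm
D − Pe = 19.585 − 0.480 = 19.105 mm
Gross irrigation = 19.105 / 0.79 = 24.184 mm

24 mm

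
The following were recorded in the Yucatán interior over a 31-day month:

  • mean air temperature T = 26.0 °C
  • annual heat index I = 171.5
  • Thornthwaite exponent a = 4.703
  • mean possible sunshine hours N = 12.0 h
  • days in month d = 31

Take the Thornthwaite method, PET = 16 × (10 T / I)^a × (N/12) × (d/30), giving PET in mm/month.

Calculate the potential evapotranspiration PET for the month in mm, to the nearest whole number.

10T/I = 10 × 26.0 / 171.5 = 1.5160
(10T/I)^a = 1.5160^4.703 = 7.0767
Uncorrected PET = 16 × 7.0767 = 113.227 mm
Correction = (N/12)(d/30) = (12.0/12)(31/30) = 1.0333
PET = 113.227 × 1.0333 = 116.997 mm/month

117 mm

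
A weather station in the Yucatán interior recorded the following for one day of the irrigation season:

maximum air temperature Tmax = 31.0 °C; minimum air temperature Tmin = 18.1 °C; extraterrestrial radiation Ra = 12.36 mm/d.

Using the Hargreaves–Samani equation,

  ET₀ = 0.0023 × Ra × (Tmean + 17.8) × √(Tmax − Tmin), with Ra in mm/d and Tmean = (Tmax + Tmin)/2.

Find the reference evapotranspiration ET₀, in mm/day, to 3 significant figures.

4.32 mm/day

Tmean = (31.0 + 18.1)/2 = 24.55 °C
ET₀ = 0.0023 × 12.36 × (24.55 + 17.8) × √12.9 = 0.0023 × 12.36 × 42.35 × 3.5917 = 4.3241 mm/d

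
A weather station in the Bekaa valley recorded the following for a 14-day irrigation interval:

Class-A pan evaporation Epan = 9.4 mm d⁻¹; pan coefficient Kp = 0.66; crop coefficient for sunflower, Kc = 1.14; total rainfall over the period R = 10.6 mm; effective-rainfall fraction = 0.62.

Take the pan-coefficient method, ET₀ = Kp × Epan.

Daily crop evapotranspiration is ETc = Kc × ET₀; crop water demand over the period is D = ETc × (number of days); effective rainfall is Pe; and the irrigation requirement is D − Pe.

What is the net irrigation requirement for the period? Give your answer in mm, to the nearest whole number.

92 mm

ET₀ = 0.66 × 9.4 = 6.2040 mm/d
ETc = Kc × ET₀ = 1.14 × 6.2040 = 7.0726 mm/d
Crop demand D = ETc × 14 d = 7.0726 × 14 = 99.016 mm
Pe = 0.62 × 10.6 = 6.572 mm
D − Pe = 99.016 − 6.572 = 92.444 mm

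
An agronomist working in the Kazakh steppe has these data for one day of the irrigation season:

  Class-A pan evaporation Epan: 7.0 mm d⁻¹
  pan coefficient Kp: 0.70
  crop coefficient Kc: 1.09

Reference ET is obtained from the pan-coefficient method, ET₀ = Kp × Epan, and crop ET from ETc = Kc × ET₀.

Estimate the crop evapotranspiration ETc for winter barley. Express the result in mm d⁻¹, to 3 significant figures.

ET₀ = 0.70 × 7.0 = 4.9000 mm/d
ETc = Kc × ET₀ = 1.09 × 4.9000 = 5.3410 mm/d

5.34 mm d⁻¹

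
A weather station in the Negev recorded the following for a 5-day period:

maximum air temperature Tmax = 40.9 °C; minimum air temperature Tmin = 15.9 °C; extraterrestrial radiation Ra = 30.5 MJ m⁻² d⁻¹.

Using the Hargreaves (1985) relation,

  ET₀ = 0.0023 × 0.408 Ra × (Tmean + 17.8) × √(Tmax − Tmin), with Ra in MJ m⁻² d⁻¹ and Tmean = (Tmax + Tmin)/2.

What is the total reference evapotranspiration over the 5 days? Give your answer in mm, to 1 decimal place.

33.1 mm

Tmean = (40.9 + 15.9)/2 = 28.40 °C
0.408 Ra = 0.408 × 30.5 = 12.4440 mm/d equivalent
ET₀ = 0.0023 × 12.4440 × (28.40 + 17.8) × √25.0 = 0.0023 × 12.4440 × 46.20 × 5.0000 = 6.6115 mm/d
Over 5 days: 6.6115 × 5 = 33.058 mm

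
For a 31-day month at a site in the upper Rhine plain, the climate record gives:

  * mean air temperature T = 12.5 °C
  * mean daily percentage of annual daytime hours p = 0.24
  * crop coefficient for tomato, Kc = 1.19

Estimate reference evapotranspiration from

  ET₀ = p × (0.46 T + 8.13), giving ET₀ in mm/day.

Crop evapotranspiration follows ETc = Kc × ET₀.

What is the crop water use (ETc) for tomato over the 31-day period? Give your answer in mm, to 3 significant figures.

123 mm

ET₀ = 0.24 × (0.46 × 12.5 + 8.13) = 0.24 × 13.880 = 3.3312 mm/d
ETc = Kc × ET₀ = 1.19 × 3.3312 = 3.9641 mm/d
Over 31 days: 3.9641 × 31 = 122.887 mm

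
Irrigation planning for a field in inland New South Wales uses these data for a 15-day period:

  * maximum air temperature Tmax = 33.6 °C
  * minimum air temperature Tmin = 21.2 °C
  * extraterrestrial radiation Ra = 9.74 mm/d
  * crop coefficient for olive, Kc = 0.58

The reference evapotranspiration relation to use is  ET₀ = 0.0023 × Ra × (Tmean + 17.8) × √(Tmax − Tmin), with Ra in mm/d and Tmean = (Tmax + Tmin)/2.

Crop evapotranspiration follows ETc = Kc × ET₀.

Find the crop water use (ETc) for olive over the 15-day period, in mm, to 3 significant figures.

Tmean = (33.6 + 21.2)/2 = 27.40 °C
ET₀ = 0.0023 × 9.74 × (27.40 + 17.8) × √12.4 = 0.0023 × 9.74 × 45.20 × 3.5214 = 3.5657 mm/d
ETc = Kc × ET₀ = 0.58 × 3.5657 = 2.0681 mm/d
Over 15 days: 2.0681 × 15 = 31.022 mm

31.0 mm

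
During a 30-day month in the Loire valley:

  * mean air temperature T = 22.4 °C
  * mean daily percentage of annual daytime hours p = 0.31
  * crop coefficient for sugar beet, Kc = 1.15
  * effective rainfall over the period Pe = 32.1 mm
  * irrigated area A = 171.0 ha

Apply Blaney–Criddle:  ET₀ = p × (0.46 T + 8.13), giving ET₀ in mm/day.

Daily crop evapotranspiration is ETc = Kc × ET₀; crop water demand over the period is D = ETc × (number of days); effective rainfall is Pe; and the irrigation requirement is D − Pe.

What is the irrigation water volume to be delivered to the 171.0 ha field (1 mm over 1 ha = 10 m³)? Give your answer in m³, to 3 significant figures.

282000 m³

ET₀ = 0.31 × (0.46 × 22.4 + 8.13) = 0.31 × 18.434 = 5.7145 mm/d
ETc = Kc × ET₀ = 1.15 × 5.7145 = 6.5717 mm/d
Crop demand D = ETc × 30 d = 6.5717 × 30 = 197.151 mm
D − Pe = 197.151 − 32.1 = 165.051 mm
Volume = 165.051 mm × 171.0 ha × 10 = 282237.2 m³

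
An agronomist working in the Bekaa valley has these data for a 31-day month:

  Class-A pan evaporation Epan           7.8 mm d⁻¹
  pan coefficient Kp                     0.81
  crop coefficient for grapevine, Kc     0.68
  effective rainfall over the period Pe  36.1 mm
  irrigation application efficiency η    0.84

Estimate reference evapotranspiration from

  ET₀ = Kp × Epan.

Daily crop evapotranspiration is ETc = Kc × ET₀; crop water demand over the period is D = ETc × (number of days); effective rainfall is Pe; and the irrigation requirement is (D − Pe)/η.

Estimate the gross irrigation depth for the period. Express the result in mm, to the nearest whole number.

116 mm

ET₀ = 0.81 × 7.8 = 6.3180 mm/d
ETc = Kc × ET₀ = 0.68 × 6.3180 = 4.2962 mm/d
Crop demand D = ETc × 31 d = 4.2962 × 31 = 133.182 mm
D − Pe = 133.182 − 36.1 = 97.082 mm
Gross irrigation = 97.082 / 0.84 = 115.574 mm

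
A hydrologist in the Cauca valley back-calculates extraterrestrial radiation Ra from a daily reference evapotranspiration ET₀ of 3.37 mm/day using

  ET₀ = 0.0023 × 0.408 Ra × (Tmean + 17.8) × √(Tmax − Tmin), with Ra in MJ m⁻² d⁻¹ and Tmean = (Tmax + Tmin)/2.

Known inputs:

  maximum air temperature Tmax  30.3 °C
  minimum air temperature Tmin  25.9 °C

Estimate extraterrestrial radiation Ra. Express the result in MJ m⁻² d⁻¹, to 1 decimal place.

37.3 MJ m⁻² d⁻¹

Tmean = (30.3+25.9)/2 = 28.10 °C; ΔT = 4.4
Ra = ET₀ / [0.0023 × 0.408 × (Tmean+17.8) × √ΔT]
   = 3.37 / (0.0023 × 0.408 × 45.90 × 2.0976) = 37.300 MJ m⁻² d⁻¹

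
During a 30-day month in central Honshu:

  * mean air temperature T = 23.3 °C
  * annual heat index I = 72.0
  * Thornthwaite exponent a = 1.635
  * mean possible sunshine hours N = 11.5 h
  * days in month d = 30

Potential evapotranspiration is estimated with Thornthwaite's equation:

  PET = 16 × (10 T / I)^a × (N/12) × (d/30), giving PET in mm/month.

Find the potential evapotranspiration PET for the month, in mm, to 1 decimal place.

10T/I = 10 × 23.3 / 72.0 = 3.2361
(10T/I)^a = 3.2361^1.635 = 6.8216
Uncorrected PET = 16 × 6.8216 = 109.146 mm
Correction = (N/12)(d/30) = (11.5/12)(30/30) = 0.9583
PET = 109.146 × 0.9583 = 104.595 mm/month

104.6 mm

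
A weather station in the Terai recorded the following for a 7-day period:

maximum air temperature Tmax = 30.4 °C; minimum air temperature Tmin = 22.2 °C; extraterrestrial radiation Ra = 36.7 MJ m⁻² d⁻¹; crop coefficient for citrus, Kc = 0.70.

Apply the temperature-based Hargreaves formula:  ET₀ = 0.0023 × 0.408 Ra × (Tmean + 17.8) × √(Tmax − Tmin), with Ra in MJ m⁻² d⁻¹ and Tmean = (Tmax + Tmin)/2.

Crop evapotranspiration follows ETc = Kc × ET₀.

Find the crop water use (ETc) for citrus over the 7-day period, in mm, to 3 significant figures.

Tmean = (30.4 + 22.2)/2 = 26.30 °C
0.408 Ra = 0.408 × 36.7 = 14.9736 mm/d equivalent
ET₀ = 0.0023 × 14.9736 × (26.30 + 17.8) × √8.2 = 0.0023 × 14.9736 × 44.10 × 2.8636 = 4.3492 mm/d
ETc = Kc × ET₀ = 0.70 × 4.3492 = 3.0444 mm/d
Over 7 days: 3.0444 × 7 = 21.311 mm

21.3 mm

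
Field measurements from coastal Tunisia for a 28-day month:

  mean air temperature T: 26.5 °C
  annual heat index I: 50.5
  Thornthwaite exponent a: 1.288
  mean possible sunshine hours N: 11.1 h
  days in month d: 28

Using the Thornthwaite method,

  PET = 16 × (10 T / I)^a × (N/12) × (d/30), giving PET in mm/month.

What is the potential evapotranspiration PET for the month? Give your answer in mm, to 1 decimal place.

10T/I = 10 × 26.5 / 50.5 = 5.2475
(10T/I)^a = 5.2475^1.288 = 8.4586
Uncorrected PET = 16 × 8.4586 = 135.338 mm
Correction = (N/12)(d/30) = (11.1/12)(28/30) = 0.8633
PET = 135.338 × 0.8633 = 116.837 mm/month

116.8 mm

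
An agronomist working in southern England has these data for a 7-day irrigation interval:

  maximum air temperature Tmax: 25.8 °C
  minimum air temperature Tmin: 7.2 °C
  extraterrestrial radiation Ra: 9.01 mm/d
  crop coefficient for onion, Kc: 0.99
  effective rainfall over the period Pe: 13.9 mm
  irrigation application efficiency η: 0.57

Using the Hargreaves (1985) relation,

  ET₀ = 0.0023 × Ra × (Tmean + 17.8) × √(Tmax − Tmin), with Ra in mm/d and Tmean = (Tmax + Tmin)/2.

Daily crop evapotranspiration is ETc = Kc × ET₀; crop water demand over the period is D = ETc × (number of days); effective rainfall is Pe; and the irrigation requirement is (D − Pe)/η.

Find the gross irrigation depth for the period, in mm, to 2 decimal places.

Tmean = (25.8 + 7.2)/2 = 16.50 °C
ET₀ = 0.0023 × 9.01 × (16.50 + 17.8) × √18.6 = 0.0023 × 9.01 × 34.30 × 4.3128 = 3.0655 mm/d
ETc = Kc × ET₀ = 0.99 × 3.0655 = 3.0348 mm/d
Crop demand D = ETc × 7 d = 3.0348 × 7 = 21.244 mm
D − Pe = 21.244 − 13.9 = 7.344 mm
Gross irrigation = 7.344 / 0.57 = 12.884 mm

12.88 mm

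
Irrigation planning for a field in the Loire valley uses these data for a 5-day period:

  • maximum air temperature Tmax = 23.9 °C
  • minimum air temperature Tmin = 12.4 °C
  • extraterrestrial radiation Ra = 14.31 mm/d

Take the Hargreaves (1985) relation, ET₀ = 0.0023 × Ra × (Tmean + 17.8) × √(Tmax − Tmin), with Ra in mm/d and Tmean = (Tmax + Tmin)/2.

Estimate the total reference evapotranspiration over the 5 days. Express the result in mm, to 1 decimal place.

20.1 mm

Tmean = (23.9 + 12.4)/2 = 18.15 °C
ET₀ = 0.0023 × 14.31 × (18.15 + 17.8) × √11.5 = 0.0023 × 14.31 × 35.95 × 3.3912 = 4.0125 mm/d
Over 5 days: 4.0125 × 5 = 20.063 mm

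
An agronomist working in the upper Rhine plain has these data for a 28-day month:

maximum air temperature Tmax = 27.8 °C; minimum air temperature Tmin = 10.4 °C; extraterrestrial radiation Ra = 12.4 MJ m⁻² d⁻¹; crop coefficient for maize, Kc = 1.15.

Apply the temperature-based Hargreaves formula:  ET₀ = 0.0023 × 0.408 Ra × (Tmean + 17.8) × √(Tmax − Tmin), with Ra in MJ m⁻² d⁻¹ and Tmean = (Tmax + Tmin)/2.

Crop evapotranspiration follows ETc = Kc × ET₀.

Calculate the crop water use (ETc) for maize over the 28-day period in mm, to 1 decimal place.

57.7 mm

Tmean = (27.8 + 10.4)/2 = 19.10 °C
0.408 Ra = 0.408 × 12.4 = 5.0592 mm/d equivalent
ET₀ = 0.0023 × 5.0592 × (19.10 + 17.8) × √17.4 = 0.0023 × 5.0592 × 36.90 × 4.1713 = 1.7910 mm/d
ETc = Kc × ET₀ = 1.15 × 1.7910 = 2.0597 mm/d
Over 28 days: 2.0597 × 28 = 57.672 mm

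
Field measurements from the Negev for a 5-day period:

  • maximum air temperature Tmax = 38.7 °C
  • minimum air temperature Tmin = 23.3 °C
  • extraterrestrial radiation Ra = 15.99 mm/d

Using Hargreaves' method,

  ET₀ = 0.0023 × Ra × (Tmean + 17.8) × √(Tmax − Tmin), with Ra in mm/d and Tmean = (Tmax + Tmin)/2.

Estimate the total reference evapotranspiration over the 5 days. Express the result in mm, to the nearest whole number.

35 mm

Tmean = (38.7 + 23.3)/2 = 31.00 °C
ET₀ = 0.0023 × 15.99 × (31.00 + 17.8) × √15.4 = 0.0023 × 15.99 × 48.80 × 3.9243 = 7.0430 mm/d
Over 5 days: 7.0430 × 5 = 35.215 mm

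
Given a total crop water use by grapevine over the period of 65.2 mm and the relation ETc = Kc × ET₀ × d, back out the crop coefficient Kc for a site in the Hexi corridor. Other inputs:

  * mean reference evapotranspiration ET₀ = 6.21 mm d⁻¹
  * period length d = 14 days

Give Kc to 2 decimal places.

0.75

ETc = Kc × ET₀ × d  ⇒  Kc = ETc / (ET₀ × d)
Kc = 65.2 / (6.21 × 14) = 65.2 / 86.94 = 0.7499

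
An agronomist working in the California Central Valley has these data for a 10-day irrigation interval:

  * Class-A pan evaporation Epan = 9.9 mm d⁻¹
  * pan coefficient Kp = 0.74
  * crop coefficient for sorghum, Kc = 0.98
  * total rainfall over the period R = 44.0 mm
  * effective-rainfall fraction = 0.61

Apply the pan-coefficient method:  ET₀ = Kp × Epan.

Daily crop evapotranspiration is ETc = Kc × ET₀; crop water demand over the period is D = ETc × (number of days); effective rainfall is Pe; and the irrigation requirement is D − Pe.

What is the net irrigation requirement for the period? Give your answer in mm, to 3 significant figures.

45.0 mm

ET₀ = 0.74 × 9.9 = 7.3260 mm/d
ETc = Kc × ET₀ = 0.98 × 7.3260 = 7.1795 mm/d
Crop demand D = ETc × 10 d = 7.1795 × 10 = 71.795 mm
Pe = 0.61 × 44.0 = 26.840 mm
D − Pe = 71.795 − 26.840 = 44.955 mm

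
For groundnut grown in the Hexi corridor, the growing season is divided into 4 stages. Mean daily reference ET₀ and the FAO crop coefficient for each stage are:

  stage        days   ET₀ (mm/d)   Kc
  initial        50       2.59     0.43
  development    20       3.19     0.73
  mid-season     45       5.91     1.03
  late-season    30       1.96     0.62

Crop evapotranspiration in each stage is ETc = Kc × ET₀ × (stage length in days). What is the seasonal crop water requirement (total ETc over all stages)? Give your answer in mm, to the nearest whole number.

initial: 0.43 × 2.59 × 50 = 55.69 mm
development: 0.73 × 3.19 × 20 = 46.57 mm
mid-season: 1.03 × 5.91 × 45 = 273.93 mm
late-season: 0.62 × 1.96 × 30 = 36.46 mm
Seasonal total = 412.65 mm

413 mm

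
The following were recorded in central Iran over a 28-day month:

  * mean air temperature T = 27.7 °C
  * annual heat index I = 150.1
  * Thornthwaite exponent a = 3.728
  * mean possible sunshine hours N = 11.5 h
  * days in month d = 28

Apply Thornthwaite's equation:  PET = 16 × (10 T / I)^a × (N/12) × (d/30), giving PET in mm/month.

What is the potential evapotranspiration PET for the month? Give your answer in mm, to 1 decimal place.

140.5 mm

10T/I = 10 × 27.7 / 150.1 = 1.8454
(10T/I)^a = 1.8454^3.728 = 9.8172
Uncorrected PET = 16 × 9.8172 = 157.075 mm
Correction = (N/12)(d/30) = (11.5/12)(28/30) = 0.8944
PET = 157.075 × 0.8944 = 140.488 mm/month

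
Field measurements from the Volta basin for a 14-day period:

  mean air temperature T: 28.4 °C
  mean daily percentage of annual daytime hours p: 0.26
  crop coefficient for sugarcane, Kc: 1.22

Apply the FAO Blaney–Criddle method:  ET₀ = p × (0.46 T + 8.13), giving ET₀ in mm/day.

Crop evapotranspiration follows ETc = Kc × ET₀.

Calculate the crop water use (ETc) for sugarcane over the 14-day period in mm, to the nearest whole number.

ET₀ = 0.26 × (0.46 × 28.4 + 8.13) = 0.26 × 21.194 = 5.5104 mm/d
ETc = Kc × ET₀ = 1.22 × 5.5104 = 6.7227 mm/d
Over 14 days: 6.7227 × 14 = 94.118 mm

94 mm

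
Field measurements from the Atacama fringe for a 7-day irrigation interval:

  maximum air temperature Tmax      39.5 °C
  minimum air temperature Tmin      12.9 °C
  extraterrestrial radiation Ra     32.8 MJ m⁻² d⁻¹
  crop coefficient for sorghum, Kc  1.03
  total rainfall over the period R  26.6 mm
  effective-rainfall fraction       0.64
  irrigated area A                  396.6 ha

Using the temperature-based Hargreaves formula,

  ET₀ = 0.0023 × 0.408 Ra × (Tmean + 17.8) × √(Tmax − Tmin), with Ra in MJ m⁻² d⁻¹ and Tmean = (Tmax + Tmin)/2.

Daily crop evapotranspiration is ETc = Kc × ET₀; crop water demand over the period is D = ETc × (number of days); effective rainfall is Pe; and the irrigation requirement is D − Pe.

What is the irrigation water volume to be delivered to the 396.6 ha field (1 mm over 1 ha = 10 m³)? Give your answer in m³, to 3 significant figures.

Tmean = (39.5 + 12.9)/2 = 26.20 °C
0.408 Ra = 0.408 × 32.8 = 13.3824 mm/d equivalent
ET₀ = 0.0023 × 13.3824 × (26.20 + 17.8) × √26.6 = 0.0023 × 13.3824 × 44.00 × 5.1575 = 6.9848 mm/d
ETc = Kc × ET₀ = 1.03 × 6.9848 = 7.1943 mm/d
Crop demand D = ETc × 7 d = 7.1943 × 7 = 50.360 mm
Pe = 0.64 × 26.6 = 17.024 mm
D − Pe = 50.360 − 17.024 = 33.336 mm
Volume = 33.336 mm × 396.6 ha × 10 = 132210.6 m³

132000 m³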